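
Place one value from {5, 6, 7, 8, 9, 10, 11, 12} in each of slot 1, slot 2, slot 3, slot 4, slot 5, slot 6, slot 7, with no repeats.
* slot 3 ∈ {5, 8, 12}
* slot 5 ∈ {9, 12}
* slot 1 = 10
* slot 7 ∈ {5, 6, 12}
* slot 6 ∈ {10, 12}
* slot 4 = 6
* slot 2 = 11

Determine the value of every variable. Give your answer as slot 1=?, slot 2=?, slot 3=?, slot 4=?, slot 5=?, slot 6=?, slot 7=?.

slot 1=10, slot 2=11, slot 3=8, slot 4=6, slot 5=9, slot 6=12, slot 7=5

slot 1's domain is down to {10}, so slot 1 = 10. Remove 10 from slot 6.
slot 2's domain is down to {11}, so slot 2 = 11.
That leaves slot 4 = 6. Remove 6 from slot 7.
That leaves slot 6 = 12. So slot 3, slot 5, slot 7 can't be 12.
slot 7 has just one choice, so slot 7 = 5. Strike 5 from slot 3.
slot 3 must be 8 (only option left).
slot 5 has just one choice, so slot 5 = 9.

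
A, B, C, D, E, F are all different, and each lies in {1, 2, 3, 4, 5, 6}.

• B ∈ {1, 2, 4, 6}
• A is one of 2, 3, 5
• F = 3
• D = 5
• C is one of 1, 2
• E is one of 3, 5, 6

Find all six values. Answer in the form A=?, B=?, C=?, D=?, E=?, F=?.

D has just one choice, so D = 5. Eliminate 5 elsewhere: A, E.
F's domain is down to {3}, so F = 3. Eliminate 3 elsewhere: A, E.
That leaves A = 2. Remove 2 from B, C.
C must be 1 (only option left). Eliminate 1 elsewhere: B.
That leaves E = 6. So B can't be 6.
B must be 4 (only option left).

A=2, B=4, C=1, D=5, E=6, F=3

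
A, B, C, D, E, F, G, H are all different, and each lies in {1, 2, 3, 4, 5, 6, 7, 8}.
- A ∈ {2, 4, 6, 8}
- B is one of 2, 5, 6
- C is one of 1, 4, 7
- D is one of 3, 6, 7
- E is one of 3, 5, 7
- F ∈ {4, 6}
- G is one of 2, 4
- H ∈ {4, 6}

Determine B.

Among the 8 variables, 1 fits only C (and all 8 values in {1, 2, 3, 4, 5, 6, 7, 8} must be used), so C = 1.
The 7 still-open variables draw from only 7 values {2, 3, 4, 5, 6, 7, 8}, so each is used; only A can be 8, hence A = 8.
F and H share exactly the 2 values {4, 6}; by pigeonhole those values go to them, so strike 4, 6 from B, D, G.
G has just one choice, so G = 2. Remove 2 from B.
So B = 5.

5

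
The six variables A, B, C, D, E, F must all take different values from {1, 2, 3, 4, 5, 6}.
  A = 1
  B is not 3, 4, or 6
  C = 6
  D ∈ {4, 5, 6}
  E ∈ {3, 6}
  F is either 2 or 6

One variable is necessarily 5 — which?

A's domain is down to {1}, so A = 1. Eliminate 1 elsewhere: B.
C must be 6 (only option left). So D, E, F can't be 6.
That leaves E = 3.
That leaves F = 2. Strike 2 from B.
So 5 goes to B.

B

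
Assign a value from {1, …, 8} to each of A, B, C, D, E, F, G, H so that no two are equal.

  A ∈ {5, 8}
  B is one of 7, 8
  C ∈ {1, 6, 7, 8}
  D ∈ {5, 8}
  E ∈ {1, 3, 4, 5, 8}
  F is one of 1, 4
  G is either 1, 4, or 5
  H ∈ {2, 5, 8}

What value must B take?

7

Among the 8 variables, 2 fits only H (and all 8 values in {1, 2, 3, 4, 5, 6, 7, 8} must be used), so H = 2.
Among the 7 still-open variables, 3 fits only E (and all 7 values in {1, 3, 4, 5, 6, 7, 8} must be used), so E = 3.
The 6 still-open variables draw from only 6 values {1, 4, 5, 6, 7, 8}, so each is used; only C can be 6, hence C = 6.
The 5 still-open variables together cover exactly {1, 4, 5, 7, 8} — 5 values for 5 variables — and 7 appears only in B's list, so B = 7.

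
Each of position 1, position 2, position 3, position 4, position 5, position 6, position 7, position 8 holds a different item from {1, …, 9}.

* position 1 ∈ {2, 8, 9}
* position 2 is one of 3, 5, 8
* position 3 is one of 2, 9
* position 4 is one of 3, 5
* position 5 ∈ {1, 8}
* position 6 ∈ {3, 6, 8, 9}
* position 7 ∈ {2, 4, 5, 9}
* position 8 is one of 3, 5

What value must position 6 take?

The 8 variables together cover exactly {1, 2, 3, 4, 5, 6, 8, 9} — 8 values for 8 variables — and 1 appears only in position 5's list, so position 5 = 1.
The 7 still-open variables together cover exactly {2, 3, 4, 5, 6, 8, 9} — 7 values for 7 variables — and 4 appears only in position 7's list, so position 7 = 4.
Among the 6 still-open variables, 6 fits only position 6 (and all 6 values in {2, 3, 5, 6, 8, 9} must be used), so position 6 = 6.

6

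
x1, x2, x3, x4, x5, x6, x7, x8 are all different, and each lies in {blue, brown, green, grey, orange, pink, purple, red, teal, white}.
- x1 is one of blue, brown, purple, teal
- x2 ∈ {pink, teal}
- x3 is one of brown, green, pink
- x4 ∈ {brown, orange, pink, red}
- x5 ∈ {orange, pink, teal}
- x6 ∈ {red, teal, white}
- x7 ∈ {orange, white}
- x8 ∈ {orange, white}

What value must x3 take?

green

The 2 variables x7 and x8 are confined to {orange, white}, which locks those values in; drop them from x4, x5, x6.
x2 and x5 share exactly the 2 values {pink, teal}; by pigeonhole those values go to them, so strike pink, teal from x1, x3, x4, x6.
x6's domain is down to {red}, so x6 = red. Remove red from x4.
That leaves x4 = brown. So x1, x3 can't be brown.
So x3 = green.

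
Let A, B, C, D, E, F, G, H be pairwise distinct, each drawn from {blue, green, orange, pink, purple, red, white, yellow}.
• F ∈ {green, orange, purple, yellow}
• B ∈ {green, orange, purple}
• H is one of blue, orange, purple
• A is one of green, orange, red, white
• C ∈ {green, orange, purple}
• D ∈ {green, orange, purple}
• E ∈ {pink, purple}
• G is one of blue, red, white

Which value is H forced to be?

blue

The 8 variables together cover exactly {blue, green, orange, pink, purple, red, white, yellow} — 8 values for 8 variables — and pink appears only in E's list, so E = pink.
The 7 still-open variables draw from only 7 values {blue, green, orange, purple, red, white, yellow}, so each is used; only F can be yellow, hence F = yellow.
The 3 variables B, C, D are confined to {green, orange, purple}, which locks those values in; drop them from A, H.
So H = blue.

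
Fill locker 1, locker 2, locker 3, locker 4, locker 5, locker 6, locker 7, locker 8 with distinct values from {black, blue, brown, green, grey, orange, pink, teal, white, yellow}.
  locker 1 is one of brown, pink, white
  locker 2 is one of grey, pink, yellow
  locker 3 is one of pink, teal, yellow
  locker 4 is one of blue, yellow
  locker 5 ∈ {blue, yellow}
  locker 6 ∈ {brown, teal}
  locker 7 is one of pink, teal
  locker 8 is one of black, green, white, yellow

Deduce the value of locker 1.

The 2 variables locker 4 and locker 5 are confined to {blue, yellow}, which locks those values in; drop them from locker 2, locker 3, locker 8.
locker 3 and locker 7 between them cover only {pink, teal} — a naked pair. Remove those values from locker 1, locker 2, locker 6.
locker 2's domain is down to {grey}, so locker 2 = grey.
That leaves locker 6 = brown. Eliminate brown elsewhere: locker 1.
So locker 1 = white.

white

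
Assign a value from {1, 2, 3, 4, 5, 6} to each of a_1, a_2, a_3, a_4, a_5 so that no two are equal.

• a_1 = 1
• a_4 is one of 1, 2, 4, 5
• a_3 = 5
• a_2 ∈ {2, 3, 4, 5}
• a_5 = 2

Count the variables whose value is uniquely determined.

a_1 has just one choice, so a_1 = 1. So a_4 can't be 1.
a_3 has just one choice, so a_3 = 5. Remove 5 from a_2, a_4.
That leaves a_5 = 2. Eliminate 2 elsewhere: a_2, a_4.
a_4 must be 4 (only option left). So a_2 can't be 4.
That leaves a_2 = 3.
Every variable is fixed: a_1=1, a_2=3, a_3=5, a_4=4, a_5=2. That makes 5.

5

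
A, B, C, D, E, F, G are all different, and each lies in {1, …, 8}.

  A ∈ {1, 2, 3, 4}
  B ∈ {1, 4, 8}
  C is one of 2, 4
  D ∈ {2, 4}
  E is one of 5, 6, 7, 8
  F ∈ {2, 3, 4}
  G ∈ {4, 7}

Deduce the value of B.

The 2 variables C and D are confined to {2, 4}, which locks those values in; drop them from A, B, F, G.
F must be 3 (only option left). Remove 3 from A.
That leaves G = 7. Strike 7 from E.
A has just one choice, so A = 1. So B can't be 1.
So B = 8.

8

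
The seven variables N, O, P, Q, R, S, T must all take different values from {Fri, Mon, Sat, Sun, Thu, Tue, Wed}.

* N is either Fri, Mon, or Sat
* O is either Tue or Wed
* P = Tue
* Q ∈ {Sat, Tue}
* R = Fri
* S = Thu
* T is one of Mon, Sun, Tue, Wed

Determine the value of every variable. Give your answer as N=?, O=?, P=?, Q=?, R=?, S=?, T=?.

N=Mon, O=Wed, P=Tue, Q=Sat, R=Fri, S=Thu, T=Sun

P's domain is down to {Tue}, so P = Tue. Strike Tue from O, Q, T.
Q's domain is down to {Sat}, so Q = Sat. Remove Sat from N.
R has just one choice, so R = Fri. Remove Fri from N.
That leaves S = Thu.
N's domain is down to {Mon}, so N = Mon. Eliminate Mon elsewhere: T.
O must be Wed (only option left). So T can't be Wed.
T's domain is down to {Sun}, so T = Sun.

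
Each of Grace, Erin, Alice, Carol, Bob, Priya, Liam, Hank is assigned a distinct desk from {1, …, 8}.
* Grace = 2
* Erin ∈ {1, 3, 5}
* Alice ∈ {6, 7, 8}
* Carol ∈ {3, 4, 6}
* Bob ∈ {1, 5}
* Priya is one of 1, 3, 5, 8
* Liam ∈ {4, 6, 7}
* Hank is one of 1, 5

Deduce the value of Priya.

8

Grace must be 2 (only option left).
Bob and Hank between them cover only {1, 5} — a naked pair. Remove those values from Erin, Priya.
That leaves Erin = 3. Remove 3 from Carol, Priya.
So Priya = 8.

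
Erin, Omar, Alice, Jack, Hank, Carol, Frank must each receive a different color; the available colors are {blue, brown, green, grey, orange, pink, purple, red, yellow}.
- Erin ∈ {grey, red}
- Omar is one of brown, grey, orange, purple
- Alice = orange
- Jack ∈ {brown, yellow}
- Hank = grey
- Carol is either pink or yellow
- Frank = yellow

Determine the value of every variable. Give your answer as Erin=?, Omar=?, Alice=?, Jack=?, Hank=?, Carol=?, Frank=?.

Erin=red, Omar=purple, Alice=orange, Jack=brown, Hank=grey, Carol=pink, Frank=yellow

Alice must be orange (only option left). Remove orange from Omar.
That leaves Hank = grey. Remove grey from Erin, Omar.
Frank has just one choice, so Frank = yellow. Strike yellow from Jack, Carol.
Erin has just one choice, so Erin = red.
Jack must be brown (only option left). So Omar can't be brown.
Carol has just one choice, so Carol = pink.
Omar's domain is down to {purple}, so Omar = purple.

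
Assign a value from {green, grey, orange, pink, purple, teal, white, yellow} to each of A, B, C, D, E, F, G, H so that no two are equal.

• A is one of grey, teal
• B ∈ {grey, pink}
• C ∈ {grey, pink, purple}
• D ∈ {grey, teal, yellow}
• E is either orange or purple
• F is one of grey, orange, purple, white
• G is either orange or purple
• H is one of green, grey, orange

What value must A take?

The 8 variables draw from only 8 values {green, grey, orange, pink, purple, teal, white, yellow}, so each is used; only H can be green, hence H = green.
Among the 7 still-open variables, white fits only F (and all 7 values in {grey, orange, pink, purple, teal, white, yellow} must be used), so F = white.
Among the 6 still-open variables, yellow fits only D (and all 6 values in {grey, orange, pink, purple, teal, yellow} must be used), so D = yellow.
Among the 5 still-open variables, teal fits only A (and all 5 values in {grey, orange, pink, purple, teal} must be used), so A = teal.

teal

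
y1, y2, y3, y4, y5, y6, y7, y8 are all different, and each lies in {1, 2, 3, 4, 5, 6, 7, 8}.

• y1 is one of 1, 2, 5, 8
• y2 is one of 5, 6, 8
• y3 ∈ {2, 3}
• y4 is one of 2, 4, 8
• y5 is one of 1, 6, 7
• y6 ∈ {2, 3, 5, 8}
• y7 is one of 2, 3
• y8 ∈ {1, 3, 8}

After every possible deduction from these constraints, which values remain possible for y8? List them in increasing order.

Among the 8 variables, 4 fits only y4 (and all 8 values in {1, 2, 3, 4, 5, 6, 7, 8} must be used), so y4 = 4.
Among the 7 still-open variables, 7 fits only y5 (and all 7 values in {1, 2, 3, 5, 6, 7, 8} must be used), so y5 = 7.
Among the 6 still-open variables, 6 fits only y2 (and all 6 values in {1, 2, 3, 5, 6, 8} must be used), so y2 = 6.
y3 and y7 share exactly the 2 values {2, 3}; by pigeonhole those values go to them, so strike 2, 3 from y1, y6, y8.
No further eliminations apply; y8 can still be any of 1, 8.

1, 8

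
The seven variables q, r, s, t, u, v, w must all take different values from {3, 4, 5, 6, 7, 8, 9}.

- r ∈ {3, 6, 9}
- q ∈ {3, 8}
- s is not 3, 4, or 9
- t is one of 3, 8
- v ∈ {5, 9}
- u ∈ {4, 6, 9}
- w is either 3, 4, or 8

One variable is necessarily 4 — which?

Among the 7 variables, 7 fits only s (and all 7 values in {3, 4, 5, 6, 7, 8, 9} must be used), so s = 7.
The 6 still-open variables together cover exactly {3, 4, 5, 6, 8, 9} — 6 values for 6 variables — and 5 appears only in v's list, so v = 5.
q and t between them cover only {3, 8} — a naked pair. Remove those values from r, w.
So 4 goes to w.

w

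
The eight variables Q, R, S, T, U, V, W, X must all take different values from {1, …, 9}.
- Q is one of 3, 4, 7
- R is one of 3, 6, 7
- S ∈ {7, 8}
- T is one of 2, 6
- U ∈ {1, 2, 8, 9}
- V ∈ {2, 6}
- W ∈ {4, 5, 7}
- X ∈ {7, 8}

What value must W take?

The 2 variables S and X are confined to {7, 8}, which locks those values in; drop them from Q, R, U, W.
T and V between them cover only {2, 6} — a naked pair. Remove those values from R, U.
R has just one choice, so R = 3. Eliminate 3 elsewhere: Q.
That leaves Q = 4. Remove 4 from W.
So W = 5.

5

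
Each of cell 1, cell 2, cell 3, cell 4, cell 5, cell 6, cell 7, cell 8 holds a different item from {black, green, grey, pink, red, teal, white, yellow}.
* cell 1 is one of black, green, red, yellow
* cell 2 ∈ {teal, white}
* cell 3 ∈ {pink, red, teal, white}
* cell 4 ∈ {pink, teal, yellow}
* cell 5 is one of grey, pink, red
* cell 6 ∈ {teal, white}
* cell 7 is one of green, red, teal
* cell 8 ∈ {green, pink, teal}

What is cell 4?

The 8 variables draw from only 8 values {black, green, grey, pink, red, teal, white, yellow}, so each is used; only cell 1 can be black, hence cell 1 = black.
Among the 7 still-open variables, grey fits only cell 5 (and all 7 values in {green, grey, pink, red, teal, white, yellow} must be used), so cell 5 = grey.
The 6 still-open variables together cover exactly {green, pink, red, teal, white, yellow} — 6 values for 6 variables — and yellow appears only in cell 4's list, so cell 4 = yellow.

yellow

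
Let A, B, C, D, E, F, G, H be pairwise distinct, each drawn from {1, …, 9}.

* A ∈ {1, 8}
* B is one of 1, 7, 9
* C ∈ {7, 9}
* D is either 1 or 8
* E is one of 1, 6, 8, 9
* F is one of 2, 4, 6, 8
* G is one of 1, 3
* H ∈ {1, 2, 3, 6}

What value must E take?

6

The 8 variables together cover exactly {1, 2, 3, 4, 6, 7, 8, 9} — 8 values for 8 variables — and 4 appears only in F's list, so F = 4.
The 7 still-open variables draw from only 7 values {1, 2, 3, 6, 7, 8, 9}, so each is used; only H can be 2, hence H = 2.
The 6 still-open variables together cover exactly {1, 3, 6, 7, 8, 9} — 6 values for 6 variables — and 3 appears only in G's list, so G = 3.
The 5 still-open variables draw from only 5 values {1, 6, 7, 8, 9}, so each is used; only E can be 6, hence E = 6.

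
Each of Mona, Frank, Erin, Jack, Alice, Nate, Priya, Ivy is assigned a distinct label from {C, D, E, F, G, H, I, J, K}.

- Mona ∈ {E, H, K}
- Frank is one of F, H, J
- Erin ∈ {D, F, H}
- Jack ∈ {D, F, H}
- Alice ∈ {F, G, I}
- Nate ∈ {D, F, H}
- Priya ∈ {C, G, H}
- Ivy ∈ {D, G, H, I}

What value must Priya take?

Erin, Jack, Nate share exactly the 3 values {D, F, H}; by pigeonhole those values go to them, so strike D, F, H from Mona, Frank, Alice, Priya, Ivy.
That leaves Frank = J.
Alice and Ivy share exactly the 2 values {G, I}; by pigeonhole those values go to them, so strike G, I from Priya.
So Priya = C.

C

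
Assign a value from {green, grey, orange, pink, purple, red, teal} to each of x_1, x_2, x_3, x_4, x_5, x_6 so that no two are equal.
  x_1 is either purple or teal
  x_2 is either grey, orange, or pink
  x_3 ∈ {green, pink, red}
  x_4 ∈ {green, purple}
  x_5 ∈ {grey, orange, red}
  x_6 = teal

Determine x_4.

green

x_6 must be teal (only option left). So x_1 can't be teal.
That leaves x_1 = purple. So x_4 can't be purple.
So x_4 = green.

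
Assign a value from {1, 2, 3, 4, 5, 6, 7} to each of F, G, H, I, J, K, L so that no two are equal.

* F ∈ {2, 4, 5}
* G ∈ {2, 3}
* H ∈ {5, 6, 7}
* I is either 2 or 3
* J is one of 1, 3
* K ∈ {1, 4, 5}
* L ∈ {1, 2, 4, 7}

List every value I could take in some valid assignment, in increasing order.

2, 3

The 7 variables draw from only 7 values {1, 2, 3, 4, 5, 6, 7}, so each is used; only H can be 6, hence H = 6.
The 6 still-open variables draw from only 6 values {1, 2, 3, 4, 5, 7}, so each is used; only L can be 7, hence L = 7.
G and I share exactly the 2 values {2, 3}; by pigeonhole those values go to them, so strike 2, 3 from F, J.
J's domain is down to {1}, so J = 1. Eliminate 1 elsewhere: K.
No further eliminations apply; I can still be any of 2, 3.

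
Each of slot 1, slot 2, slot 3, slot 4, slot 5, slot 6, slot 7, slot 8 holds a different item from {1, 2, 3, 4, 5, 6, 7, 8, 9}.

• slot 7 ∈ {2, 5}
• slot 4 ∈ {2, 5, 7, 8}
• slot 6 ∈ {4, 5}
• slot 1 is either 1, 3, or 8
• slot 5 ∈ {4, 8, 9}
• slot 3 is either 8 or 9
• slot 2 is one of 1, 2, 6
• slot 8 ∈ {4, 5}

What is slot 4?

7

slot 6 and slot 8 between them cover only {4, 5} — a naked pair. Remove those values from slot 4, slot 5, slot 7.
slot 7 has just one choice, so slot 7 = 2. So slot 2, slot 4 can't be 2.
The 2 variables slot 3 and slot 5 are confined to {8, 9}, which locks those values in; drop them from slot 1, slot 4.
So slot 4 = 7.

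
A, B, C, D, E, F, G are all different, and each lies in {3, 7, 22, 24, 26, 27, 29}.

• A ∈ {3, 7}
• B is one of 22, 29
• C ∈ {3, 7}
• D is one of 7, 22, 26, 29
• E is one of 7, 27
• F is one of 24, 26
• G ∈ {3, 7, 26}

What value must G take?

26

The 7 variables together cover exactly {3, 7, 22, 24, 26, 27, 29} — 7 values for 7 variables — and 24 appears only in F's list, so F = 24.
The 6 still-open variables draw from only 6 values {3, 7, 22, 26, 27, 29}, so each is used; only E can be 27, hence E = 27.
The 2 variables A and C are confined to {3, 7}, which locks those values in; drop them from D, G.
So G = 26.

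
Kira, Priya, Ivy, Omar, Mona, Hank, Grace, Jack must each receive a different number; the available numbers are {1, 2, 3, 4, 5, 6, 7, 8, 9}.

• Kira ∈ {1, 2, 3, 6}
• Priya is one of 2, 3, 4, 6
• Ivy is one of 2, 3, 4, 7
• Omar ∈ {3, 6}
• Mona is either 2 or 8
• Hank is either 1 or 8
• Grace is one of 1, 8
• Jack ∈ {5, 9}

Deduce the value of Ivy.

Hank and Grace between them cover only {1, 8} — a naked pair. Remove those values from Kira, Mona.
Mona has just one choice, so Mona = 2. Eliminate 2 elsewhere: Kira, Priya, Ivy.
Kira and Omar share exactly the 2 values {3, 6}; by pigeonhole those values go to them, so strike 3, 6 from Priya, Ivy.
That leaves Priya = 4. Remove 4 from Ivy.
So Ivy = 7.

7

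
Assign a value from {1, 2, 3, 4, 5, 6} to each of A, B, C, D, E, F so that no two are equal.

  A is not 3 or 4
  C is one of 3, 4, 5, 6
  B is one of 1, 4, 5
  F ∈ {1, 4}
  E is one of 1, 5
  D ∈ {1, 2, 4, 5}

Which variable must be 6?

A

The 6 variables together cover exactly {1, 2, 3, 4, 5, 6} — 6 values for 6 variables — and 3 appears only in C's list, so C = 3.
Among the 5 still-open variables, 6 fits only A (and all 5 values in {1, 2, 4, 5, 6} must be used), so A = 6.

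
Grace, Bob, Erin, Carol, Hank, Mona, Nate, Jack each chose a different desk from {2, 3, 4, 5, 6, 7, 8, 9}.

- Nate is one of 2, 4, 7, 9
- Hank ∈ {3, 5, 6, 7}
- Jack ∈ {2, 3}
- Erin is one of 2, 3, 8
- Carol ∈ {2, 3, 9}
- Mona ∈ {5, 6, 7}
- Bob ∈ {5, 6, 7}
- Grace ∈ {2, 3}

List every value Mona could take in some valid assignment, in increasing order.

Among the 8 variables, 4 fits only Nate (and all 8 values in {2, 3, 4, 5, 6, 7, 8, 9} must be used), so Nate = 4.
The 7 still-open variables together cover exactly {2, 3, 5, 6, 7, 8, 9} — 7 values for 7 variables — and 8 appears only in Erin's list, so Erin = 8.
The 6 still-open variables draw from only 6 values {2, 3, 5, 6, 7, 9}, so each is used; only Carol can be 9, hence Carol = 9.
Grace and Jack share exactly the 2 values {2, 3}; by pigeonhole those values go to them, so strike 2, 3 from Hank.
No further eliminations apply; Mona can still be any of 5, 6, 7.

5, 6, 7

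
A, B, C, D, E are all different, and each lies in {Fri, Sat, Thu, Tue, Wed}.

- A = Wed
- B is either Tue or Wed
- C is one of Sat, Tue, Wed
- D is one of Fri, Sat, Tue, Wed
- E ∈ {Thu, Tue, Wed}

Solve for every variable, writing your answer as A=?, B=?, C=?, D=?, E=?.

A must be Wed (only option left). So B, C, D, E can't be Wed.
That leaves B = Tue. Strike Tue from C, D, E.
That leaves C = Sat. Eliminate Sat elsewhere: D.
That leaves D = Fri.
E's domain is down to {Thu}, so E = Thu.

A=Wed, B=Tue, C=Sat, D=Fri, E=Thu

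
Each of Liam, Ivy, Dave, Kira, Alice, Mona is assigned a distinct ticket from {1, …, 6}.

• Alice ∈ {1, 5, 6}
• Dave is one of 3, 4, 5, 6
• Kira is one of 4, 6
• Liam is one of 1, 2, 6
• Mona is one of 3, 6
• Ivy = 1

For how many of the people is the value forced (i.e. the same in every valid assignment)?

2

Ivy must be 1 (only option left). Strike 1 from Liam, Alice.
Among the 5 still-open variables, 2 fits only Liam (and all 5 values in {2, 3, 4, 5, 6} must be used), so Liam = 2.
Determined: Liam=2, Ivy=1. The other people each still have more than one consistent value. That makes 2.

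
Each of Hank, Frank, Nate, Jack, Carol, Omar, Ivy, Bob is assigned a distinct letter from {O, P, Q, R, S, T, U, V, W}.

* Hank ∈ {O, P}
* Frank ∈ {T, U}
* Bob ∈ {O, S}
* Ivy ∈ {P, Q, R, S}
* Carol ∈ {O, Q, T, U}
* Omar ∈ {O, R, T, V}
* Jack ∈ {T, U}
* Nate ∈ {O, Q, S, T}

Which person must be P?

The 8 variables draw from only 8 values {O, P, Q, R, S, T, U, V}, so each is used; only Omar can be V, hence Omar = V.
The 7 still-open variables draw from only 7 values {O, P, Q, R, S, T, U}, so each is used; only Ivy can be R, hence Ivy = R.
Among the 6 still-open variables, P fits only Hank (and all 6 values in {O, P, Q, S, T, U} must be used), so Hank = P.

Hank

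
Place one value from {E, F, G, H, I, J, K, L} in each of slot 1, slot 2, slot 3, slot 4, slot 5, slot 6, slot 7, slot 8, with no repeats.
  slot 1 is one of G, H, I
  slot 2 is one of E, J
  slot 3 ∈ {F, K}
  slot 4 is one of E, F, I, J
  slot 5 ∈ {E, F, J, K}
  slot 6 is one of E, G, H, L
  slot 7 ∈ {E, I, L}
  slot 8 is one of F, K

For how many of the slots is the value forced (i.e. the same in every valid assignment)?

2

The 2 variables slot 3 and slot 8 are confined to {F, K}, which locks those values in; drop them from slot 4, slot 5.
slot 2 and slot 5 between them cover only {E, J} — a naked pair. Remove those values from slot 4, slot 6, slot 7.
That leaves slot 4 = I. Remove I from slot 1, slot 7.
slot 7's domain is down to {L}, so slot 7 = L. Strike L from slot 6.
Determined: slot 4=I, slot 7=L. The other slots each still have more than one consistent value. That makes 2.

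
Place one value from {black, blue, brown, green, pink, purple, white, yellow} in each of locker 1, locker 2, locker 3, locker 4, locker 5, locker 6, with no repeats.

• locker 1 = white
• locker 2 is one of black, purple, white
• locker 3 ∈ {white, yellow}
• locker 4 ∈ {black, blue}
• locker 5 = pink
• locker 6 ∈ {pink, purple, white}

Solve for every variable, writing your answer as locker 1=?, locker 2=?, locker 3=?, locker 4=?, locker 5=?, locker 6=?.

locker 1 must be white (only option left). So locker 2, locker 3, locker 6 can't be white.
locker 3's domain is down to {yellow}, so locker 3 = yellow.
locker 5's domain is down to {pink}, so locker 5 = pink. So locker 6 can't be pink.
locker 6 has just one choice, so locker 6 = purple. Remove purple from locker 2.
locker 2 has just one choice, so locker 2 = black. Remove black from locker 4.
locker 4 must be blue (only option left).

locker 1=white, locker 2=black, locker 3=yellow, locker 4=blue, locker 5=pink, locker 6=purple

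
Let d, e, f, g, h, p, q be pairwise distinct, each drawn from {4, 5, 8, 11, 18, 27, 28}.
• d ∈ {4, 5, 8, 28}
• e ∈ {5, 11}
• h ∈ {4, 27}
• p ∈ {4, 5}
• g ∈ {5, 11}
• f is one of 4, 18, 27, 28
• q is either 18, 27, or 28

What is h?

The 7 variables draw from only 7 values {4, 5, 8, 11, 18, 27, 28}, so each is used; only d can be 8, hence d = 8.
e and g share exactly the 2 values {5, 11}; by pigeonhole those values go to them, so strike 5, 11 from p.
p has just one choice, so p = 4. Strike 4 from f, h.
So h = 27.

27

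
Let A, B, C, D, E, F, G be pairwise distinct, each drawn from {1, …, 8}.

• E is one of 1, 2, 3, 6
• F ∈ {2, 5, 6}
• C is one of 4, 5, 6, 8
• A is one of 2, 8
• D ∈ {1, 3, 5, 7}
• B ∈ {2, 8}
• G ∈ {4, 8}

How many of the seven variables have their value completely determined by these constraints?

A and B between them cover only {2, 8} — a naked pair. Remove those values from C, E, F, G.
G must be 4 (only option left). Eliminate 4 elsewhere: C.
C and F between them cover only {5, 6} — a naked pair. Remove those values from D, E.
Determined: G=4. The other variables each still have more than one consistent value. That makes 1.

1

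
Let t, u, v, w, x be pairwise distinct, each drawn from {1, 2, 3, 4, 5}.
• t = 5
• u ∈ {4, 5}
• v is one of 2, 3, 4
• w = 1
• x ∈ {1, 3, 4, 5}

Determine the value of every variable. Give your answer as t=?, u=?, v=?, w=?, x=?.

t=5, u=4, v=2, w=1, x=3

t must be 5 (only option left). Strike 5 from u, x.
u's domain is down to {4}, so u = 4. Strike 4 from v, x.
w has just one choice, so w = 1. Eliminate 1 elsewhere: x.
That leaves x = 3. Strike 3 from v.
v's domain is down to {2}, so v = 2.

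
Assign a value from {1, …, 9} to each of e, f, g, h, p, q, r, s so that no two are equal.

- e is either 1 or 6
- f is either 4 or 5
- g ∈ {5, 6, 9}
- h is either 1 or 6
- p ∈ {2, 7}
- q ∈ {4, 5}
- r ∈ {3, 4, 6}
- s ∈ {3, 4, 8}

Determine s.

The 2 variables e and h are confined to {1, 6}, which locks those values in; drop them from g, r.
The 2 variables f and q are confined to {4, 5}, which locks those values in; drop them from g, r, s.
g's domain is down to {9}, so g = 9.
r has just one choice, so r = 3. So s can't be 3.
So s = 8.

8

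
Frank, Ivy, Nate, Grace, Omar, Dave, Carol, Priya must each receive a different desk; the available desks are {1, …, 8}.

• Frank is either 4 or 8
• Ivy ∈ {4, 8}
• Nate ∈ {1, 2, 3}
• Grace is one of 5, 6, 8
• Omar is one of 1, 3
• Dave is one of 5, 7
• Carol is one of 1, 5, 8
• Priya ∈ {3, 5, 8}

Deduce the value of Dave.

Among the 8 variables, 2 fits only Nate (and all 8 values in {1, 2, 3, 4, 5, 6, 7, 8} must be used), so Nate = 2.
The 7 still-open variables together cover exactly {1, 3, 4, 5, 6, 7, 8} — 7 values for 7 variables — and 6 appears only in Grace's list, so Grace = 6.
Among the 6 still-open variables, 7 fits only Dave (and all 6 values in {1, 3, 4, 5, 7, 8} must be used), so Dave = 7.

7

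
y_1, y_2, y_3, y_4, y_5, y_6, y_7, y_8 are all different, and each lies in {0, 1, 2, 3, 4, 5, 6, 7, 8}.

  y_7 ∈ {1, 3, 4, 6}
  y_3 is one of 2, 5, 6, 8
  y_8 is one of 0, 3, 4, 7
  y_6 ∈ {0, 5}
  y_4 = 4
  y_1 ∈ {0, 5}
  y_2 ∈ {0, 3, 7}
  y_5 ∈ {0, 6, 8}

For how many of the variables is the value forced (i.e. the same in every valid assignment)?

1

y_4 has just one choice, so y_4 = 4. So y_7, y_8 can't be 4.
The 2 variables y_1 and y_6 are confined to {0, 5}, which locks those values in; drop them from y_2, y_3, y_5, y_8.
y_2 and y_8 between them cover only {3, 7} — a naked pair. Remove those values from y_7.
Determined: y_4=4. The other variables each still have more than one consistent value. That makes 1.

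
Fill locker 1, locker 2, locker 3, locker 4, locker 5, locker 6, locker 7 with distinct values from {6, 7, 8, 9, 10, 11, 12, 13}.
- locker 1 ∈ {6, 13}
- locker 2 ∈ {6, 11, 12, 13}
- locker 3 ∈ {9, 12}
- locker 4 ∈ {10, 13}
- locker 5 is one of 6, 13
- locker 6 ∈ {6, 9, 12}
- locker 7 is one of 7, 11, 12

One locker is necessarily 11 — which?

locker 2

Among the 7 variables, 7 fits only locker 7 (and all 7 values in {6, 7, 9, 10, 11, 12, 13} must be used), so locker 7 = 7.
Among the 6 still-open variables, 10 fits only locker 4 (and all 6 values in {6, 9, 10, 11, 12, 13} must be used), so locker 4 = 10.
The 5 still-open variables draw from only 5 values {6, 9, 11, 12, 13}, so each is used; only locker 2 can be 11, hence locker 2 = 11.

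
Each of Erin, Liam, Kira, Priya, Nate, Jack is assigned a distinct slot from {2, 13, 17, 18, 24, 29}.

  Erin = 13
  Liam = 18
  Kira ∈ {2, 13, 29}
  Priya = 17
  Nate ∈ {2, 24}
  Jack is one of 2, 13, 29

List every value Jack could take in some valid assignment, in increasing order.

2, 29

Erin has just one choice, so Erin = 13. Remove 13 from Kira, Jack.
Liam's domain is down to {18}, so Liam = 18.
Priya must be 17 (only option left).
The 3 still-open variables together cover exactly {2, 24, 29} — 3 values for 3 variables — and 24 appears only in Nate's list, so Nate = 24.
No further eliminations apply; Jack can still be any of 2, 29.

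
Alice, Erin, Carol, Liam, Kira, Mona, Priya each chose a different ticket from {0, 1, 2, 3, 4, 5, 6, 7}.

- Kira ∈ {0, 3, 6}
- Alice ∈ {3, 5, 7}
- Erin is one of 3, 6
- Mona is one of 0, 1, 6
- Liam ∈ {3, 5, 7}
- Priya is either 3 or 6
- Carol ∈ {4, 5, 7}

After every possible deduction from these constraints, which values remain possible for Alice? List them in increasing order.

5, 7

Among the 7 variables, 1 fits only Mona (and all 7 values in {0, 1, 3, 4, 5, 6, 7} must be used), so Mona = 1.
The 6 still-open variables draw from only 6 values {0, 3, 4, 5, 6, 7}, so each is used; only Kira can be 0, hence Kira = 0.
Among the 5 still-open variables, 4 fits only Carol (and all 5 values in {3, 4, 5, 6, 7} must be used), so Carol = 4.
The 2 variables Erin and Priya are confined to {3, 6}, which locks those values in; drop them from Alice, Liam.
No further eliminations apply; Alice can still be any of 5, 7.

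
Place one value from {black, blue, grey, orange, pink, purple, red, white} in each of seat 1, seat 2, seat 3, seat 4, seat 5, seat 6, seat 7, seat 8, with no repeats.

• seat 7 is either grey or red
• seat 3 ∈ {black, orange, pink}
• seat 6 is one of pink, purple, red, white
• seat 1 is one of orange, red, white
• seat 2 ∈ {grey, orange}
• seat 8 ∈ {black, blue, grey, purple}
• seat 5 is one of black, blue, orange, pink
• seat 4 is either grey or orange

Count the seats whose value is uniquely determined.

seat 2 and seat 4 share exactly the 2 values {grey, orange}; by pigeonhole those values go to them, so strike grey, orange from seat 1, seat 3, seat 5, seat 7, seat 8.
seat 7 must be red (only option left). So seat 1, seat 6 can't be red.
seat 1 must be white (only option left). So seat 6 can't be white.
Determined: seat 1=white, seat 7=red. The other seats each still have more than one consistent value. That makes 2.

2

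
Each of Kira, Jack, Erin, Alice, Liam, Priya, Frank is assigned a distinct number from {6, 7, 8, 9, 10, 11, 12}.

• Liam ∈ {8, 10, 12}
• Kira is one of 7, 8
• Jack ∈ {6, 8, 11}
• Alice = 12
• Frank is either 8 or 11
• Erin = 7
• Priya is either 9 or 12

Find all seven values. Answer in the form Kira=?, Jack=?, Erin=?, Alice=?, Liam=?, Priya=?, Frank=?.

Kira=8, Jack=6, Erin=7, Alice=12, Liam=10, Priya=9, Frank=11

Erin must be 7 (only option left). Remove 7 from Kira.
That leaves Alice = 12. So Liam, Priya can't be 12.
That leaves Priya = 9.
Kira has just one choice, so Kira = 8. Remove 8 from Jack, Liam, Frank.
Liam must be 10 (only option left).
Frank's domain is down to {11}, so Frank = 11. Remove 11 from Jack.
Jack's domain is down to {6}, so Jack = 6.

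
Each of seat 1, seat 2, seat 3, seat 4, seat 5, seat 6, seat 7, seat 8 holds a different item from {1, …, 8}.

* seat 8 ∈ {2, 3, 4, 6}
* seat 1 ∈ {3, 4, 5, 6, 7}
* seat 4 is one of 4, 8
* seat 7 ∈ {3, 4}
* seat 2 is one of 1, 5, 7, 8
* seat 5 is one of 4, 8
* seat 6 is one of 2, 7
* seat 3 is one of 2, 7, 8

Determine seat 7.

Among the 8 variables, 1 fits only seat 2 (and all 8 values in {1, 2, 3, 4, 5, 6, 7, 8} must be used), so seat 2 = 1.
The 7 still-open variables together cover exactly {2, 3, 4, 5, 6, 7, 8} — 7 values for 7 variables — and 5 appears only in seat 1's list, so seat 1 = 5.
Among the 6 still-open variables, 6 fits only seat 8 (and all 6 values in {2, 3, 4, 6, 7, 8} must be used), so seat 8 = 6.
Among the 5 still-open variables, 3 fits only seat 7 (and all 5 values in {2, 3, 4, 7, 8} must be used), so seat 7 = 3.

3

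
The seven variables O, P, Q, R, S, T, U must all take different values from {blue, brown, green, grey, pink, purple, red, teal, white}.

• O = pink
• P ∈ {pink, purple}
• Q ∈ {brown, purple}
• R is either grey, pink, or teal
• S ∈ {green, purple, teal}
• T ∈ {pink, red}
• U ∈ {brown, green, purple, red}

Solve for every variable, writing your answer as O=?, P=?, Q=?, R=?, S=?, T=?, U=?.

O=pink, P=purple, Q=brown, R=grey, S=teal, T=red, U=green

O must be pink (only option left). Eliminate pink elsewhere: P, R, T.
P must be purple (only option left). So Q, S, U can't be purple.
Q must be brown (only option left). Strike brown from U.
T must be red (only option left). Strike red from U.
U has just one choice, so U = green. Remove green from S.
S must be teal (only option left). So R can't be teal.
R must be grey (only option left).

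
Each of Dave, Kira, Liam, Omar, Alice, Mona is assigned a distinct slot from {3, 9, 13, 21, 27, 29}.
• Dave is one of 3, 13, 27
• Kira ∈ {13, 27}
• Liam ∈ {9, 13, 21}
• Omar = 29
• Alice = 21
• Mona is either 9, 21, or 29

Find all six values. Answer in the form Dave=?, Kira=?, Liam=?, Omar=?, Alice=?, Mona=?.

Omar's domain is down to {29}, so Omar = 29. Strike 29 from Mona.
Alice has just one choice, so Alice = 21. Eliminate 21 elsewhere: Liam, Mona.
Mona must be 9 (only option left). Remove 9 from Liam.
Liam has just one choice, so Liam = 13. So Dave, Kira can't be 13.
Kira's domain is down to {27}, so Kira = 27. Strike 27 from Dave.
Dave has just one choice, so Dave = 3.

Dave=3, Kira=27, Liam=13, Omar=29, Alice=21, Mona=9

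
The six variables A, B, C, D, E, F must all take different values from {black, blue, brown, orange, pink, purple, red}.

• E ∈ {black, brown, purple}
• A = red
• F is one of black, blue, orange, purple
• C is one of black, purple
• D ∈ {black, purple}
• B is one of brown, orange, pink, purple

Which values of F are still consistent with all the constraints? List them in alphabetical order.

A has just one choice, so A = red.
C and D between them cover only {black, purple} — a naked pair. Remove those values from B, E, F.
That leaves E = brown. Eliminate brown elsewhere: B.
No further eliminations apply; F can still be any of blue, orange.

blue, orange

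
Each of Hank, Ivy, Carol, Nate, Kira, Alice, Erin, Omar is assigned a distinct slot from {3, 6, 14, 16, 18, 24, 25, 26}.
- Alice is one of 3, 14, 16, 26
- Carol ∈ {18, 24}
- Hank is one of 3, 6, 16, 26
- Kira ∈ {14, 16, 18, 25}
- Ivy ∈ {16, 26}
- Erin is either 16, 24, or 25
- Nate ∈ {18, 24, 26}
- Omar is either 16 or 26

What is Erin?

25

The 8 variables draw from only 8 values {3, 6, 14, 16, 18, 24, 25, 26}, so each is used; only Hank can be 6, hence Hank = 6.
The 7 still-open variables draw from only 7 values {3, 14, 16, 18, 24, 25, 26}, so each is used; only Alice can be 3, hence Alice = 3.
The 6 still-open variables together cover exactly {14, 16, 18, 24, 25, 26} — 6 values for 6 variables — and 14 appears only in Kira's list, so Kira = 14.
Among the 5 still-open variables, 25 fits only Erin (and all 5 values in {16, 18, 24, 25, 26} must be used), so Erin = 25.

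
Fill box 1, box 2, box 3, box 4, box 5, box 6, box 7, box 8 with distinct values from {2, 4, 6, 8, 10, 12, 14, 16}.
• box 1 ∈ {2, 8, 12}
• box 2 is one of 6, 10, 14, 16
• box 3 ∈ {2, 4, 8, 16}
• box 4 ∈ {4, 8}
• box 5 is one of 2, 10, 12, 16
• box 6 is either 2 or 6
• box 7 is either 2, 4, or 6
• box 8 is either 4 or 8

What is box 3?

16

The 8 variables together cover exactly {2, 4, 6, 8, 10, 12, 14, 16} — 8 values for 8 variables — and 14 appears only in box 2's list, so box 2 = 14.
Among the 7 still-open variables, 10 fits only box 5 (and all 7 values in {2, 4, 6, 8, 10, 12, 16} must be used), so box 5 = 10.
The 6 still-open variables together cover exactly {2, 4, 6, 8, 12, 16} — 6 values for 6 variables — and 12 appears only in box 1's list, so box 1 = 12.
The 5 still-open variables together cover exactly {2, 4, 6, 8, 16} — 5 values for 5 variables — and 16 appears only in box 3's list, so box 3 = 16.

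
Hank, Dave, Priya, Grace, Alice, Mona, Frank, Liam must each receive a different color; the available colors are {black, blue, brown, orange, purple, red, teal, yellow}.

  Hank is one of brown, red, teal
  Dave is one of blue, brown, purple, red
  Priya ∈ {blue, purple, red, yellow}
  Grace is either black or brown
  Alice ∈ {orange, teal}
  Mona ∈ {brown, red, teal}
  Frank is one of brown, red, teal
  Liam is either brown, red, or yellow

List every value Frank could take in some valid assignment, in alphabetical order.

The 8 variables together cover exactly {black, blue, brown, orange, purple, red, teal, yellow} — 8 values for 8 variables — and black appears only in Grace's list, so Grace = black.
Among the 7 still-open variables, orange fits only Alice (and all 7 values in {blue, brown, orange, purple, red, teal, yellow} must be used), so Alice = orange.
Hank, Mona, Frank share exactly the 3 values {brown, red, teal}; by pigeonhole those values go to them, so strike brown, red, teal from Dave, Priya, Liam.
That leaves Liam = yellow. Eliminate yellow elsewhere: Priya.
No further eliminations apply; Frank can still be any of brown, red, teal.

brown, red, teal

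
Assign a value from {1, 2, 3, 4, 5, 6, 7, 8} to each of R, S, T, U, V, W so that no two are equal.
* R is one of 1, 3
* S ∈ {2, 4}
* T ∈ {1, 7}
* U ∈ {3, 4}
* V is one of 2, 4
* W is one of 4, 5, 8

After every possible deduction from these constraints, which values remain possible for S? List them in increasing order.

S and V share exactly the 2 values {2, 4}; by pigeonhole those values go to them, so strike 2, 4 from U, W.
U must be 3 (only option left). Strike 3 from R.
R must be 1 (only option left). So T can't be 1.
T must be 7 (only option left).
No further eliminations apply; S can still be any of 2, 4.

2, 4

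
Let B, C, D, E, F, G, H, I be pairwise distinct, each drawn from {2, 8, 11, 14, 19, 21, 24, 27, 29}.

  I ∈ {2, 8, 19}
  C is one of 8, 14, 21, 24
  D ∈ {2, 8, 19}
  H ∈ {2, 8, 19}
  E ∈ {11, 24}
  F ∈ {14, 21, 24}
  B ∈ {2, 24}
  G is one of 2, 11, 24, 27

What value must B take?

24

The 8 variables draw from only 8 values {2, 8, 11, 14, 19, 21, 24, 27}, so each is used; only G can be 27, hence G = 27.
The 7 still-open variables together cover exactly {2, 8, 11, 14, 19, 21, 24} — 7 values for 7 variables — and 11 appears only in E's list, so E = 11.
D, H, I between them cover only {2, 8, 19} — a naked triple. Remove those values from B, C.
So B = 24.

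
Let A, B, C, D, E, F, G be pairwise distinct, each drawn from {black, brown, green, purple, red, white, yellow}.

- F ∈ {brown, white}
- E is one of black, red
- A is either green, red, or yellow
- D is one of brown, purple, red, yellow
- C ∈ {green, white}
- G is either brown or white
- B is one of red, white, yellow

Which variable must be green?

C

The 7 variables draw from only 7 values {black, brown, green, purple, red, white, yellow}, so each is used; only E can be black, hence E = black.
The 6 still-open variables draw from only 6 values {brown, green, purple, red, white, yellow}, so each is used; only D can be purple, hence D = purple.
F and G between them cover only {brown, white} — a naked pair. Remove those values from B, C.
So green goes to C.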